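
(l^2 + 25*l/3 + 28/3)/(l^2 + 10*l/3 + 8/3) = (l + 7)/(l + 2)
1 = 1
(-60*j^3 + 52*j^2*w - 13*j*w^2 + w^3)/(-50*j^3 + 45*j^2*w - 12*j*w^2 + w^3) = (-6*j + w)/(-5*j + w)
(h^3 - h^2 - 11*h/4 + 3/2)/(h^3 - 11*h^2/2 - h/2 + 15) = (h - 1/2)/(h - 5)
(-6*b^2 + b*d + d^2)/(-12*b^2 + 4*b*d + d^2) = (3*b + d)/(6*b + d)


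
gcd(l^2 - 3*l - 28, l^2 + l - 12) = l + 4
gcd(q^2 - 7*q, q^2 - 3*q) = q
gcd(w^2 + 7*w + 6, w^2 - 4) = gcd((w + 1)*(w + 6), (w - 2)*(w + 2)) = 1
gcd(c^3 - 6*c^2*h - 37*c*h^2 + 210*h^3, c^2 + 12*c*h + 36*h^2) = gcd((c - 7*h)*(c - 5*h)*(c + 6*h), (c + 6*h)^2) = c + 6*h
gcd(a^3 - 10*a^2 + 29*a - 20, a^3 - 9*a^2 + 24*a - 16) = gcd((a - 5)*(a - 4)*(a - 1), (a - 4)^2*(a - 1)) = a^2 - 5*a + 4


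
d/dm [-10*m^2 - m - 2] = -20*m - 1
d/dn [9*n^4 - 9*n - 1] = 36*n^3 - 9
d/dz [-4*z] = -4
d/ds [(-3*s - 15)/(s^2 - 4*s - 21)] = 3*(-s^2 + 4*s + 2*(s - 2)*(s + 5) + 21)/(-s^2 + 4*s + 21)^2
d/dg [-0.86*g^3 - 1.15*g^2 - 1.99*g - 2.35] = -2.58*g^2 - 2.3*g - 1.99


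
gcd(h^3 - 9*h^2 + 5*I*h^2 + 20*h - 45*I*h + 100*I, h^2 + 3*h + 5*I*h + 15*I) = h + 5*I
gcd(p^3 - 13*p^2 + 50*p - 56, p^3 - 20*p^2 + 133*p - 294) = p - 7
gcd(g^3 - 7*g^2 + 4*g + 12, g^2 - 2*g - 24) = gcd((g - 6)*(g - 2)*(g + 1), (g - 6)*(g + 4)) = g - 6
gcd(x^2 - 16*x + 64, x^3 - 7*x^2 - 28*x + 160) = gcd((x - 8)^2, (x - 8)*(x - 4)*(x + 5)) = x - 8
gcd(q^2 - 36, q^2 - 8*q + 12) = q - 6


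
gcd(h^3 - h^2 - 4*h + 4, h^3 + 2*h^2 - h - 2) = h^2 + h - 2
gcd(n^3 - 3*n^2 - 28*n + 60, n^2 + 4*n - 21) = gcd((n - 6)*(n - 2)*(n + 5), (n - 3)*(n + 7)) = 1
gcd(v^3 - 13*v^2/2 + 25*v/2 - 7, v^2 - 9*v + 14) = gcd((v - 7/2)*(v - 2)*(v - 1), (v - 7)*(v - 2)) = v - 2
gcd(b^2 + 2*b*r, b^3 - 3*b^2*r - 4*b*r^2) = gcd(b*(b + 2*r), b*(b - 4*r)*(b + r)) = b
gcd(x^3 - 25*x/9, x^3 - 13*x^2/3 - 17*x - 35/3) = x + 5/3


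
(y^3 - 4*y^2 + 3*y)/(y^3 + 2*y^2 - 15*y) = (y - 1)/(y + 5)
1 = 1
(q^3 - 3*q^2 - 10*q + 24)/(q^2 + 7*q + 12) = (q^2 - 6*q + 8)/(q + 4)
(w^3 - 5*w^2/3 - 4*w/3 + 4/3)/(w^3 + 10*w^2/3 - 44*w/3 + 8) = (w + 1)/(w + 6)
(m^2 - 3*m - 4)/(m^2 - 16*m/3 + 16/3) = 3*(m + 1)/(3*m - 4)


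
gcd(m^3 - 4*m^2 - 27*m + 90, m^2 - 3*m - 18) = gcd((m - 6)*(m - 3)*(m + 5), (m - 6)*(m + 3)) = m - 6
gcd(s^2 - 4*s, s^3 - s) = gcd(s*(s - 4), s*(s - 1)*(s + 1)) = s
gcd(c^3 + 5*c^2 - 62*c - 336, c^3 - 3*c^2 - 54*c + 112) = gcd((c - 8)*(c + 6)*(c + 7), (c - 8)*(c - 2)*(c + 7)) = c^2 - c - 56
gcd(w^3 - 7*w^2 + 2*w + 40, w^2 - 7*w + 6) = 1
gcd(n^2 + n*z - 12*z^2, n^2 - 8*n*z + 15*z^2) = -n + 3*z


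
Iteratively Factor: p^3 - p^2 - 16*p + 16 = (p - 4)*(p^2 + 3*p - 4) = (p - 4)*(p - 1)*(p + 4)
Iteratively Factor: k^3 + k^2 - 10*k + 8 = (k - 2)*(k^2 + 3*k - 4) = (k - 2)*(k - 1)*(k + 4)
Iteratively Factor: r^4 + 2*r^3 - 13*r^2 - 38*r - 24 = (r + 2)*(r^3 - 13*r - 12) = (r - 4)*(r + 2)*(r^2 + 4*r + 3) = (r - 4)*(r + 1)*(r + 2)*(r + 3)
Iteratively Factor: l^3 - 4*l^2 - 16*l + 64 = (l + 4)*(l^2 - 8*l + 16) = (l - 4)*(l + 4)*(l - 4)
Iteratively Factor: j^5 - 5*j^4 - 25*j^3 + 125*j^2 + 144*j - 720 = (j - 3)*(j^4 - 2*j^3 - 31*j^2 + 32*j + 240) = (j - 3)*(j + 3)*(j^3 - 5*j^2 - 16*j + 80) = (j - 5)*(j - 3)*(j + 3)*(j^2 - 16) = (j - 5)*(j - 4)*(j - 3)*(j + 3)*(j + 4)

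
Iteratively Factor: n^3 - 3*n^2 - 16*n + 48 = (n + 4)*(n^2 - 7*n + 12) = (n - 4)*(n + 4)*(n - 3)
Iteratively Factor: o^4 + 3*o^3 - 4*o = (o - 1)*(o^3 + 4*o^2 + 4*o) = (o - 1)*(o + 2)*(o^2 + 2*o) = o*(o - 1)*(o + 2)*(o + 2)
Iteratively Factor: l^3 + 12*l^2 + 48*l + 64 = (l + 4)*(l^2 + 8*l + 16) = (l + 4)^2*(l + 4)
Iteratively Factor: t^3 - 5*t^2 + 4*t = (t - 4)*(t^2 - t) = (t - 4)*(t - 1)*(t)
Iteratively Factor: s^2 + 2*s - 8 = (s + 4)*(s - 2)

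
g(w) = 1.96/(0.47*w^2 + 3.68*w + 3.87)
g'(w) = 1.96*(-0.94*w - 3.68)/(0.47*w^2 + 3.68*w + 3.87)^2 = (-1.8424*w - 7.2128)/(0.47*w^2 + 3.68*w + 3.87)^2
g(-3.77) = -0.59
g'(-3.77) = -0.02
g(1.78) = 0.16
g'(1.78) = -0.07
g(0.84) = 0.27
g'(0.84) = -0.16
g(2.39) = 0.13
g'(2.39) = -0.05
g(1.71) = 0.17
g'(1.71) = -0.08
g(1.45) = 0.19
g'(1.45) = -0.10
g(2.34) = 0.13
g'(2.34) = -0.05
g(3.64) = 0.08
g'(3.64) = -0.03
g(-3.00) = -0.67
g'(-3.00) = -0.20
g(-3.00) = -0.67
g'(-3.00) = -0.20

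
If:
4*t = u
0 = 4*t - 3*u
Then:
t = 0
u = 0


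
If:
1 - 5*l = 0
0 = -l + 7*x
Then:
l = 1/5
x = 1/35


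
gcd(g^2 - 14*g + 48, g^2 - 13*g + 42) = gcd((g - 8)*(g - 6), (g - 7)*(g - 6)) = g - 6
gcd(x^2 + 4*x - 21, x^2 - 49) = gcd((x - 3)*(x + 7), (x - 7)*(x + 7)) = x + 7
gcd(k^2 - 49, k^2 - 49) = k^2 - 49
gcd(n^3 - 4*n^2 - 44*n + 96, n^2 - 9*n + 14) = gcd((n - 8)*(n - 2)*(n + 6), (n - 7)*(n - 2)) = n - 2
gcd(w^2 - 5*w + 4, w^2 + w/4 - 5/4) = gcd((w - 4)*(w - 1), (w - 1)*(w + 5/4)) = w - 1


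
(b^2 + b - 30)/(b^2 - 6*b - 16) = (-b^2 - b + 30)/(-b^2 + 6*b + 16)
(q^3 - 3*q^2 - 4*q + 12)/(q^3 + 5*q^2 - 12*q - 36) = (q - 2)/(q + 6)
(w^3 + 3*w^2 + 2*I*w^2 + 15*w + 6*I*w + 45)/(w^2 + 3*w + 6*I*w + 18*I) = (w^2 + 2*I*w + 15)/(w + 6*I)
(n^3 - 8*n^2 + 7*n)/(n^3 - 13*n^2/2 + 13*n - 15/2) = 2*n*(n - 7)/(2*n^2 - 11*n + 15)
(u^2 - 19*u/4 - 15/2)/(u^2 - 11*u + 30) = (u + 5/4)/(u - 5)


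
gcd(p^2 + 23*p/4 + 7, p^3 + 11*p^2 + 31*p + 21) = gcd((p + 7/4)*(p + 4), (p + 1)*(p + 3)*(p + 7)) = 1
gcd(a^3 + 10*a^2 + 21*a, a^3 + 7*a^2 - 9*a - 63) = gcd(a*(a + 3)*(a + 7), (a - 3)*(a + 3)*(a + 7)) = a^2 + 10*a + 21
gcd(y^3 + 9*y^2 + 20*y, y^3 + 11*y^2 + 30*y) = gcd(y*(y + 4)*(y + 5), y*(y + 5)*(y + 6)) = y^2 + 5*y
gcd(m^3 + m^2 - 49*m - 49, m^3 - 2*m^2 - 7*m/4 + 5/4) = m + 1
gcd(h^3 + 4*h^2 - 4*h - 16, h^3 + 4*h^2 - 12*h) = h - 2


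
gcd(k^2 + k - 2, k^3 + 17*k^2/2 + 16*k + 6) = k + 2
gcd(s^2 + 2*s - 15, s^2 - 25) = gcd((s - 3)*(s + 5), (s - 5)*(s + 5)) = s + 5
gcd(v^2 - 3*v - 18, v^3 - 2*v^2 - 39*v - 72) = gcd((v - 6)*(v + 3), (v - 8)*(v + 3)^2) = v + 3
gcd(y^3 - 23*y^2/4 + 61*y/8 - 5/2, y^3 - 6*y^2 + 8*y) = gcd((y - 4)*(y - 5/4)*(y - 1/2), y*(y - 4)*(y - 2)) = y - 4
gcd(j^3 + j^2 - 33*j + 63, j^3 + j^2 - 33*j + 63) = j^3 + j^2 - 33*j + 63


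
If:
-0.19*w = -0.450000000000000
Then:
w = 2.37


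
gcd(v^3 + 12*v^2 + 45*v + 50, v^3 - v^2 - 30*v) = v + 5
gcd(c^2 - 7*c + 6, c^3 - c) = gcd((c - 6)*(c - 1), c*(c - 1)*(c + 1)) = c - 1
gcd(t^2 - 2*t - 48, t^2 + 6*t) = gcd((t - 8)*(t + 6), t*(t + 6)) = t + 6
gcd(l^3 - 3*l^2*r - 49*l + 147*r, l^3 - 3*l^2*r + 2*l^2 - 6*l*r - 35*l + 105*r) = -l^2 + 3*l*r - 7*l + 21*r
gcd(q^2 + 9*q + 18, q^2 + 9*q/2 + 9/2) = q + 3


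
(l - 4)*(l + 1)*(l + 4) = l^3 + l^2 - 16*l - 16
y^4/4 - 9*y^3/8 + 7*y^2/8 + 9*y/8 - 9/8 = (y/4 + 1/4)*(y - 3)*(y - 3/2)*(y - 1)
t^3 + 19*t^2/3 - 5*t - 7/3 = (t - 1)*(t + 1/3)*(t + 7)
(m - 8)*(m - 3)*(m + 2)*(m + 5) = m^4 - 4*m^3 - 43*m^2 + 58*m + 240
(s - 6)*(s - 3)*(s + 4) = s^3 - 5*s^2 - 18*s + 72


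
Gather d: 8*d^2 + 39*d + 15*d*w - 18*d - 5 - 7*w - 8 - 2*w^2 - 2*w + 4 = 8*d^2 + d*(15*w + 21) - 2*w^2 - 9*w - 9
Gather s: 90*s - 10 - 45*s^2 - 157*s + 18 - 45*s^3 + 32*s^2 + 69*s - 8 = -45*s^3 - 13*s^2 + 2*s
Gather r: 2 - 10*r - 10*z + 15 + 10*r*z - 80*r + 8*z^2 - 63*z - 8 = r*(10*z - 90) + 8*z^2 - 73*z + 9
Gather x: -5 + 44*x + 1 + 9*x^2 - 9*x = 9*x^2 + 35*x - 4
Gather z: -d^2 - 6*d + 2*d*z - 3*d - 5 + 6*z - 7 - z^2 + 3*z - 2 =-d^2 - 9*d - z^2 + z*(2*d + 9) - 14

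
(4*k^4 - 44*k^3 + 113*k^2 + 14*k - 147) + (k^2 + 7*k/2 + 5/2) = 4*k^4 - 44*k^3 + 114*k^2 + 35*k/2 - 289/2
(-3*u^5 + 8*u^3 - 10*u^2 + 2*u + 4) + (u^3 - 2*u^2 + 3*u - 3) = -3*u^5 + 9*u^3 - 12*u^2 + 5*u + 1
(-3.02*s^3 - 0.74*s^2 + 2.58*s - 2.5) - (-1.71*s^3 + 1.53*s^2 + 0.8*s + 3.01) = -1.31*s^3 - 2.27*s^2 + 1.78*s - 5.51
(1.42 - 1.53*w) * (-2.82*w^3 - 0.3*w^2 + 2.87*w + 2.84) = 4.3146*w^4 - 3.5454*w^3 - 4.8171*w^2 - 0.2698*w + 4.0328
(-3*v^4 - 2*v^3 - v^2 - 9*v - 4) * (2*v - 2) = -6*v^5 + 2*v^4 + 2*v^3 - 16*v^2 + 10*v + 8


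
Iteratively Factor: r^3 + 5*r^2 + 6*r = (r + 2)*(r^2 + 3*r) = r*(r + 2)*(r + 3)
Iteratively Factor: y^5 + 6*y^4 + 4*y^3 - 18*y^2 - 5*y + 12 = (y - 1)*(y^4 + 7*y^3 + 11*y^2 - 7*y - 12) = (y - 1)^2*(y^3 + 8*y^2 + 19*y + 12) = (y - 1)^2*(y + 4)*(y^2 + 4*y + 3) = (y - 1)^2*(y + 1)*(y + 4)*(y + 3)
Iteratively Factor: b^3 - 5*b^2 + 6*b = (b - 3)*(b^2 - 2*b) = b*(b - 3)*(b - 2)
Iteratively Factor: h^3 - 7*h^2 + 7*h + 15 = (h + 1)*(h^2 - 8*h + 15) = (h - 3)*(h + 1)*(h - 5)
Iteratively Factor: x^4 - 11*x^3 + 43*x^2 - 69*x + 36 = (x - 3)*(x^3 - 8*x^2 + 19*x - 12) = (x - 3)*(x - 1)*(x^2 - 7*x + 12) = (x - 4)*(x - 3)*(x - 1)*(x - 3)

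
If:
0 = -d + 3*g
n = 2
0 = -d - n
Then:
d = -2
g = -2/3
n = 2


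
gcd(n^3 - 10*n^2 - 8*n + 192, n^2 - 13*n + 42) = n - 6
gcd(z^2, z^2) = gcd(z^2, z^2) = z^2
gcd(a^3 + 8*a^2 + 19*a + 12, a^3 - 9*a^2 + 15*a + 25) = a + 1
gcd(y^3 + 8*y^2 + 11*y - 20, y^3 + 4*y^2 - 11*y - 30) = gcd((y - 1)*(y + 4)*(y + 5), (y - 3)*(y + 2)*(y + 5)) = y + 5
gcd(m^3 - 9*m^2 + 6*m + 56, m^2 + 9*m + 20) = 1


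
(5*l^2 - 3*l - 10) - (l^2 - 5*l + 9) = 4*l^2 + 2*l - 19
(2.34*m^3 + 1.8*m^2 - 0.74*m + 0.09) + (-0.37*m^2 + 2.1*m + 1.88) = 2.34*m^3 + 1.43*m^2 + 1.36*m + 1.97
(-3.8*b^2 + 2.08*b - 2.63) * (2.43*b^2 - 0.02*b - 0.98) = -9.234*b^4 + 5.1304*b^3 - 2.7085*b^2 - 1.9858*b + 2.5774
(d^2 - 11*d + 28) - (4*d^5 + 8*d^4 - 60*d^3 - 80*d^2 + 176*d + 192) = -4*d^5 - 8*d^4 + 60*d^3 + 81*d^2 - 187*d - 164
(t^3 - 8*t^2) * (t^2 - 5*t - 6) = t^5 - 13*t^4 + 34*t^3 + 48*t^2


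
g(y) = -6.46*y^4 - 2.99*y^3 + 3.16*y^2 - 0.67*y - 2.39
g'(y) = -25.84*y^3 - 8.97*y^2 + 6.32*y - 0.67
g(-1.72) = -33.21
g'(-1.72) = 93.41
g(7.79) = -25018.65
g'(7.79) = -12711.09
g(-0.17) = -2.18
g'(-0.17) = -1.88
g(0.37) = -2.48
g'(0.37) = -0.87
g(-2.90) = -357.85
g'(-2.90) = 535.78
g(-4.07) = -1518.33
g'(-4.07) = 1567.13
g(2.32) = -211.42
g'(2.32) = -356.96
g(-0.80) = -0.95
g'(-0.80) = 1.76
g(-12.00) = -128327.15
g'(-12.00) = 43283.33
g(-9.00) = -39944.75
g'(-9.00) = 18053.24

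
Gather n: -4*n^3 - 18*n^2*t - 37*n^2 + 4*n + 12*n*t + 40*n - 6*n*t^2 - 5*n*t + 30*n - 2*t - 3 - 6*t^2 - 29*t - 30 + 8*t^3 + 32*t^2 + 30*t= -4*n^3 + n^2*(-18*t - 37) + n*(-6*t^2 + 7*t + 74) + 8*t^3 + 26*t^2 - t - 33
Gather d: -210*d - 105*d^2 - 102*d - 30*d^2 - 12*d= -135*d^2 - 324*d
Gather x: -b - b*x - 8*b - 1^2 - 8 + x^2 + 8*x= -9*b + x^2 + x*(8 - b) - 9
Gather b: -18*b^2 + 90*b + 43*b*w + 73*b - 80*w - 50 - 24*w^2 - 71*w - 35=-18*b^2 + b*(43*w + 163) - 24*w^2 - 151*w - 85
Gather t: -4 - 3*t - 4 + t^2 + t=t^2 - 2*t - 8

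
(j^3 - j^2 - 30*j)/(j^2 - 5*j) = (j^2 - j - 30)/(j - 5)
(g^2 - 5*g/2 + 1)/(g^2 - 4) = (g - 1/2)/(g + 2)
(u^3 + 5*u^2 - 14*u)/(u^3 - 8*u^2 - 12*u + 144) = u*(u^2 + 5*u - 14)/(u^3 - 8*u^2 - 12*u + 144)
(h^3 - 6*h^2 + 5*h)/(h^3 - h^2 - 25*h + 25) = h/(h + 5)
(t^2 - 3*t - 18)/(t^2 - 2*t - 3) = (-t^2 + 3*t + 18)/(-t^2 + 2*t + 3)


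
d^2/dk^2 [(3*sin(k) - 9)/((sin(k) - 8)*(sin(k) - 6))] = 3*(-sin(k)^5 - 2*sin(k)^4 + 164*sin(k)^3 - 678*sin(k)^2 - 324*sin(k) + 456)/((sin(k) - 8)^3*(sin(k) - 6)^3)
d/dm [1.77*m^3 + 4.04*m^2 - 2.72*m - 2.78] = 5.31*m^2 + 8.08*m - 2.72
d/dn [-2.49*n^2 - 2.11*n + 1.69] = -4.98*n - 2.11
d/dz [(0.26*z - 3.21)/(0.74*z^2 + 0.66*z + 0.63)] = (-0.1924*z^2 + 4.7508*z + 2.2824)/(0.5476*z^4 + 0.9768*z^3 + 1.368*z^2 + 0.8316*z + 0.3969)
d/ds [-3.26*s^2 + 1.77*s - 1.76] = 1.77 - 6.52*s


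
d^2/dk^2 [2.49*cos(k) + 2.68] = -2.49*cos(k)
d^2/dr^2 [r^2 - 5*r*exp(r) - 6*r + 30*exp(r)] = -5*r*exp(r) + 20*exp(r) + 2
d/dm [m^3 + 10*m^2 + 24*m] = 3*m^2 + 20*m + 24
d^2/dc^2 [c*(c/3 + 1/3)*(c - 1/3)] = 2*c + 4/9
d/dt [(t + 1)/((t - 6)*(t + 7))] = (-t^2 - 2*t - 43)/(t^4 + 2*t^3 - 83*t^2 - 84*t + 1764)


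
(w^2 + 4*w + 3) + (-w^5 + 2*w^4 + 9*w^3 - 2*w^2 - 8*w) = -w^5 + 2*w^4 + 9*w^3 - w^2 - 4*w + 3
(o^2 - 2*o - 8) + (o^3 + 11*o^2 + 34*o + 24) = o^3 + 12*o^2 + 32*o + 16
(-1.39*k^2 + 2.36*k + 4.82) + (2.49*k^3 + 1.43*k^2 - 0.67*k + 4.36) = 2.49*k^3 + 0.04*k^2 + 1.69*k + 9.18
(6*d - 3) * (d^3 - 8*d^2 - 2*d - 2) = 6*d^4 - 51*d^3 + 12*d^2 - 6*d + 6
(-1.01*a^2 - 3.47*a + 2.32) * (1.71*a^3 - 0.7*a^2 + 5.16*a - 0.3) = -1.7271*a^5 - 5.2267*a^4 + 1.1846*a^3 - 19.2262*a^2 + 13.0122*a - 0.696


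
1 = 1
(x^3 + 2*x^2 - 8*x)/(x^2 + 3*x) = (x^2 + 2*x - 8)/(x + 3)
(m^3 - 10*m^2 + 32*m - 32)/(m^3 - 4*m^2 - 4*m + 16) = (m - 4)/(m + 2)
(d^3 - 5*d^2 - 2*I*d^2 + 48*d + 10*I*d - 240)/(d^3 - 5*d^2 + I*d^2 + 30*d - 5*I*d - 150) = (d - 8*I)/(d - 5*I)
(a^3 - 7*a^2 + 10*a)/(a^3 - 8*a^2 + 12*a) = (a - 5)/(a - 6)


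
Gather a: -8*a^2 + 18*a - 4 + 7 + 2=-8*a^2 + 18*a + 5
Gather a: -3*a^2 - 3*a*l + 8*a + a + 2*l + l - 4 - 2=-3*a^2 + a*(9 - 3*l) + 3*l - 6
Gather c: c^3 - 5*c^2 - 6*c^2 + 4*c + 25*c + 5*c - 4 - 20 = c^3 - 11*c^2 + 34*c - 24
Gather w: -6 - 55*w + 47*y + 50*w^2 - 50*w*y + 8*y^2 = 50*w^2 + w*(-50*y - 55) + 8*y^2 + 47*y - 6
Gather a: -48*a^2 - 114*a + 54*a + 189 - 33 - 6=-48*a^2 - 60*a + 150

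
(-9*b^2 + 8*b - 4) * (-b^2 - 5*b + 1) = 9*b^4 + 37*b^3 - 45*b^2 + 28*b - 4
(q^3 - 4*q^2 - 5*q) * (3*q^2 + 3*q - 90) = 3*q^5 - 9*q^4 - 117*q^3 + 345*q^2 + 450*q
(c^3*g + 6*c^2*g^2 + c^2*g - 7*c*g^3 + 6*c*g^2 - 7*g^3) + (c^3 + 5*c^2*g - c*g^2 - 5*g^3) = c^3*g + c^3 + 6*c^2*g^2 + 6*c^2*g - 7*c*g^3 + 5*c*g^2 - 12*g^3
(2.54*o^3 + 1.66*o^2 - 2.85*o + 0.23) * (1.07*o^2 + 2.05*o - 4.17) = 2.7178*o^5 + 6.9832*o^4 - 10.2383*o^3 - 12.5186*o^2 + 12.356*o - 0.9591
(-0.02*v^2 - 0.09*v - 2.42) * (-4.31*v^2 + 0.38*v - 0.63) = 0.0862*v^4 + 0.3803*v^3 + 10.4086*v^2 - 0.8629*v + 1.5246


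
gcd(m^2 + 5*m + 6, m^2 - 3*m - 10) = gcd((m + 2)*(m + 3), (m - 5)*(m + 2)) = m + 2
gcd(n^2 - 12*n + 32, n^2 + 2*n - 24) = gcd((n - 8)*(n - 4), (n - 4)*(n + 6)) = n - 4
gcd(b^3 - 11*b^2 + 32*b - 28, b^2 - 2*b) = b - 2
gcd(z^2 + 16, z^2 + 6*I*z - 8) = z + 4*I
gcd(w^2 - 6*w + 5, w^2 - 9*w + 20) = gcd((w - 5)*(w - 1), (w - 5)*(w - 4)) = w - 5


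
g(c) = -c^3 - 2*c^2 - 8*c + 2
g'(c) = -3*c^2 - 4*c - 8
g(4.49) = -164.76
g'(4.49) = -86.44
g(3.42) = -88.75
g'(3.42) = -56.77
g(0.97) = -8.55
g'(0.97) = -14.70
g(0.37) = -1.28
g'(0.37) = -9.89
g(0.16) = 0.66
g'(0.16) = -8.72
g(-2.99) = 34.77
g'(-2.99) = -22.86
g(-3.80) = 58.39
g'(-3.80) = -36.12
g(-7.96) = 443.32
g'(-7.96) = -166.24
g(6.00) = -334.00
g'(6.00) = -140.00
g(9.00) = -961.00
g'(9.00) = -287.00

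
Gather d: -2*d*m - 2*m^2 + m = -2*d*m - 2*m^2 + m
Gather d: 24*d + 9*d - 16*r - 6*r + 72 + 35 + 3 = 33*d - 22*r + 110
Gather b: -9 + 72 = 63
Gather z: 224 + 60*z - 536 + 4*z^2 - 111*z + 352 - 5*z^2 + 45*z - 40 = -z^2 - 6*z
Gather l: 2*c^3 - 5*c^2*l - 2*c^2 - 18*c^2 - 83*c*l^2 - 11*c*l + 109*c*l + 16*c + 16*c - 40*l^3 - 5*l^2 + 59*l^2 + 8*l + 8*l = 2*c^3 - 20*c^2 + 32*c - 40*l^3 + l^2*(54 - 83*c) + l*(-5*c^2 + 98*c + 16)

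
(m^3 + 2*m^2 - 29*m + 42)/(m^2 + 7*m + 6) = (m^3 + 2*m^2 - 29*m + 42)/(m^2 + 7*m + 6)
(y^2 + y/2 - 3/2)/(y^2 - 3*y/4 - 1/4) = 2*(2*y + 3)/(4*y + 1)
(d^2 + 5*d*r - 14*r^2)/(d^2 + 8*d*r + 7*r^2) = (d - 2*r)/(d + r)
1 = 1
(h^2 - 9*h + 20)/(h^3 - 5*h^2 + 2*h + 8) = (h - 5)/(h^2 - h - 2)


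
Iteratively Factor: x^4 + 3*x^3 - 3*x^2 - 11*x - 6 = (x - 2)*(x^3 + 5*x^2 + 7*x + 3) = (x - 2)*(x + 1)*(x^2 + 4*x + 3) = (x - 2)*(x + 1)*(x + 3)*(x + 1)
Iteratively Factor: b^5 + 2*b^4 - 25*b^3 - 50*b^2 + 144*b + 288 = (b - 3)*(b^4 + 5*b^3 - 10*b^2 - 80*b - 96) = (b - 4)*(b - 3)*(b^3 + 9*b^2 + 26*b + 24) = (b - 4)*(b - 3)*(b + 2)*(b^2 + 7*b + 12) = (b - 4)*(b - 3)*(b + 2)*(b + 4)*(b + 3)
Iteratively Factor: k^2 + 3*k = (k)*(k + 3)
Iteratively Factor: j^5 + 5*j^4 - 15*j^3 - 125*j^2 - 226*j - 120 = (j + 2)*(j^4 + 3*j^3 - 21*j^2 - 83*j - 60) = (j - 5)*(j + 2)*(j^3 + 8*j^2 + 19*j + 12) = (j - 5)*(j + 1)*(j + 2)*(j^2 + 7*j + 12) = (j - 5)*(j + 1)*(j + 2)*(j + 3)*(j + 4)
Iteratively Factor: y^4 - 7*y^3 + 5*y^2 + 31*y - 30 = (y + 2)*(y^3 - 9*y^2 + 23*y - 15) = (y - 1)*(y + 2)*(y^2 - 8*y + 15) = (y - 5)*(y - 1)*(y + 2)*(y - 3)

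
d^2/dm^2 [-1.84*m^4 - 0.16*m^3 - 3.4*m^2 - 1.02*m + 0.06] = -22.08*m^2 - 0.96*m - 6.8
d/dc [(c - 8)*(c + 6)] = 2*c - 2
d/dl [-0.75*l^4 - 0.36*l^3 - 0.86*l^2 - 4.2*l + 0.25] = -3.0*l^3 - 1.08*l^2 - 1.72*l - 4.2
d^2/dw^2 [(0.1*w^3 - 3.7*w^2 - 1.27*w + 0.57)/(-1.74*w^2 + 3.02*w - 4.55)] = (-4.44089209850063e-16*w^5 - 1.4210854715202e-14*w^4 + 46.334944*w^3 - 177.867192*w^2 - 54.777624*w + 186.728764)/(5.268024*w^6 - 27.430056*w^5 + 88.935228*w^4 - 170.999648*w^3 + 232.56051*w^2 - 187.56465*w + 94.196375)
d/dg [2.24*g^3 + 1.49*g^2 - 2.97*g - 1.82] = 6.72*g^2 + 2.98*g - 2.97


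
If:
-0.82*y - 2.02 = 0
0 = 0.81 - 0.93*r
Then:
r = 0.87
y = -2.46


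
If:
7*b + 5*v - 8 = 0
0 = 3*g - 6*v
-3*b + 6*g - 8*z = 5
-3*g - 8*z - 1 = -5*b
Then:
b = 62/83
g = 92/83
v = 46/83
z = -49/664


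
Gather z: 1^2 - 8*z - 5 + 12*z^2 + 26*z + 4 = 12*z^2 + 18*z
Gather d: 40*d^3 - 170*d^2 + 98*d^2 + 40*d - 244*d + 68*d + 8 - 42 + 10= 40*d^3 - 72*d^2 - 136*d - 24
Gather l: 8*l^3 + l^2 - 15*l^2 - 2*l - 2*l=8*l^3 - 14*l^2 - 4*l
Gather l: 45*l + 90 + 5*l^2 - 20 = 5*l^2 + 45*l + 70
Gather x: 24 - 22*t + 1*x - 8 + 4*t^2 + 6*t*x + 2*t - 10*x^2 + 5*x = 4*t^2 - 20*t - 10*x^2 + x*(6*t + 6) + 16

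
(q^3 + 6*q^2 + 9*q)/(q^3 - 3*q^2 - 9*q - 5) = q*(q^2 + 6*q + 9)/(q^3 - 3*q^2 - 9*q - 5)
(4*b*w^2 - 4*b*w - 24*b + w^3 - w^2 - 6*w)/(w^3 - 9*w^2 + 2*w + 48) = (4*b + w)/(w - 8)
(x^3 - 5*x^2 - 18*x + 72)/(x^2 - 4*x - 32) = (x^2 - 9*x + 18)/(x - 8)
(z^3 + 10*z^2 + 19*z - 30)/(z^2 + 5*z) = z + 5 - 6/z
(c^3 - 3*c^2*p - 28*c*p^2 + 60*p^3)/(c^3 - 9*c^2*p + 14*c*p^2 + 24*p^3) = (-c^2 - 3*c*p + 10*p^2)/(-c^2 + 3*c*p + 4*p^2)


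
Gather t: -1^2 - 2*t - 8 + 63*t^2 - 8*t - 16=63*t^2 - 10*t - 25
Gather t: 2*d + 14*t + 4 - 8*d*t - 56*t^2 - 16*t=2*d - 56*t^2 + t*(-8*d - 2) + 4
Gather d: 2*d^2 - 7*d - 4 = 2*d^2 - 7*d - 4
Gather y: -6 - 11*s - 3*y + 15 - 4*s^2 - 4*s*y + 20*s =-4*s^2 + 9*s + y*(-4*s - 3) + 9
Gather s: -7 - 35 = -42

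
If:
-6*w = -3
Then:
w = 1/2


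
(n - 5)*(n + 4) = n^2 - n - 20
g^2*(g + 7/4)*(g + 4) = g^4 + 23*g^3/4 + 7*g^2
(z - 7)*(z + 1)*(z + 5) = z^3 - z^2 - 37*z - 35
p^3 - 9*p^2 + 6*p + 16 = (p - 8)*(p - 2)*(p + 1)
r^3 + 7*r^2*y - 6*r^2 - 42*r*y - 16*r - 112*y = (r - 8)*(r + 2)*(r + 7*y)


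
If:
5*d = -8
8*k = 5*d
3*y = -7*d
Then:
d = -8/5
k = -1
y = 56/15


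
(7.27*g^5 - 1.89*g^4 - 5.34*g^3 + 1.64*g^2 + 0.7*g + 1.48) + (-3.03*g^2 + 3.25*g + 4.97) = 7.27*g^5 - 1.89*g^4 - 5.34*g^3 - 1.39*g^2 + 3.95*g + 6.45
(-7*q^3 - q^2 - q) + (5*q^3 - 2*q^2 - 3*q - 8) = -2*q^3 - 3*q^2 - 4*q - 8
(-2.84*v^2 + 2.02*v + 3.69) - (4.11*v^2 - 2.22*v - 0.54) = -6.95*v^2 + 4.24*v + 4.23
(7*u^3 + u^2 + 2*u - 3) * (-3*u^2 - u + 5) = -21*u^5 - 10*u^4 + 28*u^3 + 12*u^2 + 13*u - 15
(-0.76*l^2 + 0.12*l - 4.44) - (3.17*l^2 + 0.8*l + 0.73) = -3.93*l^2 - 0.68*l - 5.17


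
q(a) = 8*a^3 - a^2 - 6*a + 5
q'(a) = 24*a^2 - 2*a - 6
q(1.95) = 48.82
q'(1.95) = 81.36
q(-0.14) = 5.80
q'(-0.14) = -5.25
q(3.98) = 469.64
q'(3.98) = 366.21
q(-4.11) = -542.64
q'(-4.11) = 407.63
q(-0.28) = 6.43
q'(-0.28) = -3.56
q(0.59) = 2.75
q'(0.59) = 1.17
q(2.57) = 118.77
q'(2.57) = 147.38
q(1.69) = 30.62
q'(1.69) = 59.17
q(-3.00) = -202.00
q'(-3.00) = 216.00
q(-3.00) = -202.00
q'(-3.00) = 216.00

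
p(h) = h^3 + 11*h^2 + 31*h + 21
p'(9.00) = 472.00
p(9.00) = 1920.00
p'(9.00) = 472.00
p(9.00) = 1920.00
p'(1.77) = 79.34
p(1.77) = 115.88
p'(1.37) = 66.77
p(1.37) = 86.69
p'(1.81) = 80.65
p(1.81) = 119.08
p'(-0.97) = 12.48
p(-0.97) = 0.37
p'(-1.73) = 1.92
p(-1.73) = -4.89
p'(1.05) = 57.41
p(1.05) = 66.84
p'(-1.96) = -0.60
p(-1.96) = -5.03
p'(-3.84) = -9.24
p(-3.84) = 7.54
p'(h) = 3*h^2 + 22*h + 31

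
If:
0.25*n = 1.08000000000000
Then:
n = 4.32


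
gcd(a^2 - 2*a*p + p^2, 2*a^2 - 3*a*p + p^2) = -a + p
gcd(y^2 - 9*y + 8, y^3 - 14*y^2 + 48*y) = y - 8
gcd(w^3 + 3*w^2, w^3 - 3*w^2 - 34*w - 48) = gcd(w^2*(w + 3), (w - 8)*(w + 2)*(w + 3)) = w + 3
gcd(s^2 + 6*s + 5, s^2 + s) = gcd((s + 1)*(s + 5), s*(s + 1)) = s + 1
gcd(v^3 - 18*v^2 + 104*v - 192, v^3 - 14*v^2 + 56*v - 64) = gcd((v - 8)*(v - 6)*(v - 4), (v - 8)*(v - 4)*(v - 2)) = v^2 - 12*v + 32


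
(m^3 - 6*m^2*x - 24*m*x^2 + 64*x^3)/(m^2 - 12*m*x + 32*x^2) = (-m^2 - 2*m*x + 8*x^2)/(-m + 4*x)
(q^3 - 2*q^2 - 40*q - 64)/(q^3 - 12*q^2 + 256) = (q + 2)/(q - 8)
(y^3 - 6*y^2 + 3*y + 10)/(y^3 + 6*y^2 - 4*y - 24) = (y^2 - 4*y - 5)/(y^2 + 8*y + 12)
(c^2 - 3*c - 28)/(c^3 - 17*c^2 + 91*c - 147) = (c + 4)/(c^2 - 10*c + 21)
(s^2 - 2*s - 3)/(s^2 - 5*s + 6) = (s + 1)/(s - 2)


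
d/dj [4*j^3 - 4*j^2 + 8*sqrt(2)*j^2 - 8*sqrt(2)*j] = 12*j^2 - 8*j + 16*sqrt(2)*j - 8*sqrt(2)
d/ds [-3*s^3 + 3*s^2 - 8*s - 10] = -9*s^2 + 6*s - 8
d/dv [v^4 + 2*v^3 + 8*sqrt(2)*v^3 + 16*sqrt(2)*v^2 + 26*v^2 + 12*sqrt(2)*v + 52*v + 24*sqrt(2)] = 4*v^3 + 6*v^2 + 24*sqrt(2)*v^2 + 32*sqrt(2)*v + 52*v + 12*sqrt(2) + 52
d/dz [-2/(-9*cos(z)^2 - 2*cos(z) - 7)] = 4*(9*cos(z) + 1)*sin(z)/(9*cos(z)^2 + 2*cos(z) + 7)^2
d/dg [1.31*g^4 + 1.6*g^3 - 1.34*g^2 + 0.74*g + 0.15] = 5.24*g^3 + 4.8*g^2 - 2.68*g + 0.74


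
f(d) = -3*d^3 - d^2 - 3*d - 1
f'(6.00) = -339.00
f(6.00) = -703.00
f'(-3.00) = -78.00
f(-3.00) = 80.00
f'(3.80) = -140.56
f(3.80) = -191.46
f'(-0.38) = -3.54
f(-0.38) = 0.16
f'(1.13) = -16.75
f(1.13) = -10.00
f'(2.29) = -54.78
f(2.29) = -49.14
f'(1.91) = -39.65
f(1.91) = -31.28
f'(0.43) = -5.52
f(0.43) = -2.71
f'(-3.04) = -80.09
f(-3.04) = 83.16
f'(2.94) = -86.67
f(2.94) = -94.70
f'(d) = -9*d^2 - 2*d - 3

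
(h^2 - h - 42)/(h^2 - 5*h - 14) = (h + 6)/(h + 2)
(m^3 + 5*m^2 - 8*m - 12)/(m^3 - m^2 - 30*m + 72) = (m^2 - m - 2)/(m^2 - 7*m + 12)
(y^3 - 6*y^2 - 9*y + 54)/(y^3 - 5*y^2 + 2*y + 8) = (y^3 - 6*y^2 - 9*y + 54)/(y^3 - 5*y^2 + 2*y + 8)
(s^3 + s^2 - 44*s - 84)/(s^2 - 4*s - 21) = (s^2 + 8*s + 12)/(s + 3)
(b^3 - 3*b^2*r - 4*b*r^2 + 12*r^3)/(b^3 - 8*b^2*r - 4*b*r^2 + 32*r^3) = (-b + 3*r)/(-b + 8*r)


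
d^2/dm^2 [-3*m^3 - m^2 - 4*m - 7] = -18*m - 2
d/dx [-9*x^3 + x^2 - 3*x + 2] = -27*x^2 + 2*x - 3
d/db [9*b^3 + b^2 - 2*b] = 27*b^2 + 2*b - 2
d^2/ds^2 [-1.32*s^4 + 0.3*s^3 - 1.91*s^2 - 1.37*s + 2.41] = -15.84*s^2 + 1.8*s - 3.82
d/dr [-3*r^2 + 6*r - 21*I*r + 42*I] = -6*r + 6 - 21*I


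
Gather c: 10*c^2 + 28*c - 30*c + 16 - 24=10*c^2 - 2*c - 8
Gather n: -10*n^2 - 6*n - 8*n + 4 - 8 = -10*n^2 - 14*n - 4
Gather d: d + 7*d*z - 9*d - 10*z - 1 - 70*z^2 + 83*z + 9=d*(7*z - 8) - 70*z^2 + 73*z + 8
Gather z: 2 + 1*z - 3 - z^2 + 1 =-z^2 + z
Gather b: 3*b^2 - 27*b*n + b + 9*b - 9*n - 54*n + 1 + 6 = 3*b^2 + b*(10 - 27*n) - 63*n + 7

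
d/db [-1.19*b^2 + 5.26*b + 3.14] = 5.26 - 2.38*b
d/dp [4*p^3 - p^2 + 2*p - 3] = 12*p^2 - 2*p + 2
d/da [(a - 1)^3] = 3*(a - 1)^2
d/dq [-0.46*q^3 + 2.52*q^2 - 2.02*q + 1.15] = -1.38*q^2 + 5.04*q - 2.02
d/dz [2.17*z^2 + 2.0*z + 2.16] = 4.34*z + 2.0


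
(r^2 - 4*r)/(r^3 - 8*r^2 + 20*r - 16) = r/(r^2 - 4*r + 4)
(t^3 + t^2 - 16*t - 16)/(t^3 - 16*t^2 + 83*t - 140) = (t^2 + 5*t + 4)/(t^2 - 12*t + 35)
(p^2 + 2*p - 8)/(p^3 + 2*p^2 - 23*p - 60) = (p - 2)/(p^2 - 2*p - 15)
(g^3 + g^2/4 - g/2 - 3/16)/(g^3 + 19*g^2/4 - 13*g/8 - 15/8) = (g + 1/2)/(g + 5)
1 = 1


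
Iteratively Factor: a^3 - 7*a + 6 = (a + 3)*(a^2 - 3*a + 2) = (a - 1)*(a + 3)*(a - 2)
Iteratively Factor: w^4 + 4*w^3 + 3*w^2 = (w + 1)*(w^3 + 3*w^2) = w*(w + 1)*(w^2 + 3*w) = w*(w + 1)*(w + 3)*(w)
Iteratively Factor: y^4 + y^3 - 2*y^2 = (y)*(y^3 + y^2 - 2*y) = y*(y - 1)*(y^2 + 2*y) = y^2*(y - 1)*(y + 2)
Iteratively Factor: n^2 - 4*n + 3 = (n - 3)*(n - 1)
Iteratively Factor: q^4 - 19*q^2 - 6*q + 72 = (q + 3)*(q^3 - 3*q^2 - 10*q + 24) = (q - 2)*(q + 3)*(q^2 - q - 12) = (q - 2)*(q + 3)^2*(q - 4)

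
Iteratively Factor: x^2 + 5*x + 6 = (x + 2)*(x + 3)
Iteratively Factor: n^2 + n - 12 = (n - 3)*(n + 4)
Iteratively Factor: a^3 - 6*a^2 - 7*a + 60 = (a - 5)*(a^2 - a - 12) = (a - 5)*(a + 3)*(a - 4)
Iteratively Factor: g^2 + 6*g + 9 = (g + 3)*(g + 3)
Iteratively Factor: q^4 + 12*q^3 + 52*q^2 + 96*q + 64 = (q + 2)*(q^3 + 10*q^2 + 32*q + 32) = (q + 2)*(q + 4)*(q^2 + 6*q + 8) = (q + 2)*(q + 4)^2*(q + 2)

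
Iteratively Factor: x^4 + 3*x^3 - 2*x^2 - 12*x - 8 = (x + 2)*(x^3 + x^2 - 4*x - 4) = (x + 1)*(x + 2)*(x^2 - 4) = (x + 1)*(x + 2)^2*(x - 2)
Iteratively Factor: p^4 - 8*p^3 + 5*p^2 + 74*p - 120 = (p + 3)*(p^3 - 11*p^2 + 38*p - 40) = (p - 2)*(p + 3)*(p^2 - 9*p + 20) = (p - 5)*(p - 2)*(p + 3)*(p - 4)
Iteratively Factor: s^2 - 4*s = (s - 4)*(s)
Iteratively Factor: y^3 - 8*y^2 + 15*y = (y - 5)*(y^2 - 3*y) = (y - 5)*(y - 3)*(y)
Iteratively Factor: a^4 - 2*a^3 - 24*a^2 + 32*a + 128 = (a - 4)*(a^3 + 2*a^2 - 16*a - 32) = (a - 4)*(a + 4)*(a^2 - 2*a - 8) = (a - 4)*(a + 2)*(a + 4)*(a - 4)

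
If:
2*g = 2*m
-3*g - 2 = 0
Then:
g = -2/3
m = -2/3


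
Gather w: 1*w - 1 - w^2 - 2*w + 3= -w^2 - w + 2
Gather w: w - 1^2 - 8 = w - 9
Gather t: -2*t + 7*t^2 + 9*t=7*t^2 + 7*t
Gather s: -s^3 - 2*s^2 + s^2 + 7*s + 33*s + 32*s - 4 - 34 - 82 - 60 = -s^3 - s^2 + 72*s - 180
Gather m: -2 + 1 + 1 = 0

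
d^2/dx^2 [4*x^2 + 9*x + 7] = 8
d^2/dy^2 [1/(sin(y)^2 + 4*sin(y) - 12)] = 2*(-2*sin(y)^4 - 6*sin(y)^3 - 29*sin(y)^2 - 12*sin(y) + 28)/(sin(y)^2 + 4*sin(y) - 12)^3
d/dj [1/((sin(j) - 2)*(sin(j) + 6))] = -2*(sin(j) + 2)*cos(j)/((sin(j) - 2)^2*(sin(j) + 6)^2)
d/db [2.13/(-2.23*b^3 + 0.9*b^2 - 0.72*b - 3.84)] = (14.2497*b^2 - 3.834*b + 1.5336)/(2.23*b^3 - 0.9*b^2 + 0.72*b + 3.84)^2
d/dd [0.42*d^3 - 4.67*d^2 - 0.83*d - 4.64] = 1.26*d^2 - 9.34*d - 0.83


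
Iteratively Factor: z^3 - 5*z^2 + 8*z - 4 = (z - 1)*(z^2 - 4*z + 4) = (z - 2)*(z - 1)*(z - 2)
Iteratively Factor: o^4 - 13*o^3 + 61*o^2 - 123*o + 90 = (o - 2)*(o^3 - 11*o^2 + 39*o - 45) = (o - 5)*(o - 2)*(o^2 - 6*o + 9) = (o - 5)*(o - 3)*(o - 2)*(o - 3)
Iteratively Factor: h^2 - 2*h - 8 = (h - 4)*(h + 2)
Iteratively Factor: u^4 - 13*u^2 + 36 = (u + 2)*(u^3 - 2*u^2 - 9*u + 18) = (u + 2)*(u + 3)*(u^2 - 5*u + 6) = (u - 2)*(u + 2)*(u + 3)*(u - 3)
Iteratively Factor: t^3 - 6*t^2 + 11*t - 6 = (t - 3)*(t^2 - 3*t + 2) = (t - 3)*(t - 2)*(t - 1)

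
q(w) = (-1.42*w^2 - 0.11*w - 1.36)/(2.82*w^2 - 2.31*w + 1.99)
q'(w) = (2.31 - 5.64*w)*(-1.42*w^2 - 0.11*w - 1.36)/(2.82*w^2 - 2.31*w + 1.99)^2 + (-2.84*w - 0.11)/(2.82*w^2 - 2.31*w + 1.99)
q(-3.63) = -0.41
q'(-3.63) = 0.02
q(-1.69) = -0.37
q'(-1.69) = 0.02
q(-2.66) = -0.40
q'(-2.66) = 0.02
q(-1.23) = -0.37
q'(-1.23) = -0.00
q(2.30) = -0.79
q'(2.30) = 0.15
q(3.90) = -0.65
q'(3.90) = 0.05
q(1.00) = -1.16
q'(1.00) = 0.36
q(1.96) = -0.85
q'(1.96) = 0.21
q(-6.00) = -0.44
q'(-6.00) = 0.01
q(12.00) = -0.54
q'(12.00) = 0.00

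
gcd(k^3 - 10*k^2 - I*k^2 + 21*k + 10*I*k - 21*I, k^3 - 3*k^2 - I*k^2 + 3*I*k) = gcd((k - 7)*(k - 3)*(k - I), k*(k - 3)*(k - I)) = k^2 + k*(-3 - I) + 3*I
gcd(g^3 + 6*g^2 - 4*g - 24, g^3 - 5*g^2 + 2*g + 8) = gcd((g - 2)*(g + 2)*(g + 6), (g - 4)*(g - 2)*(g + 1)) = g - 2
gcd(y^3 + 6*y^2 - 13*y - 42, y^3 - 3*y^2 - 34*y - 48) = y + 2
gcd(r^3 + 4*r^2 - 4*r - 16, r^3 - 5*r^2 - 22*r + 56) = r^2 + 2*r - 8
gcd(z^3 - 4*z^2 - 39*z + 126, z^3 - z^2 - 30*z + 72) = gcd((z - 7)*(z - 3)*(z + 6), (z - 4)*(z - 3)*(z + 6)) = z^2 + 3*z - 18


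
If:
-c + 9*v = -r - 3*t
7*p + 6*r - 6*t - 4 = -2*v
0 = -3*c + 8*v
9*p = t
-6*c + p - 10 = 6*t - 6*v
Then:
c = -2504/91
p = 160/91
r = 1627/91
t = 1440/91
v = -939/91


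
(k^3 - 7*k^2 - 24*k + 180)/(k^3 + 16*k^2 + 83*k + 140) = (k^2 - 12*k + 36)/(k^2 + 11*k + 28)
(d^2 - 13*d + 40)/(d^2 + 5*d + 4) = (d^2 - 13*d + 40)/(d^2 + 5*d + 4)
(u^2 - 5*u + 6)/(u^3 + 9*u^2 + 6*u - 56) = (u - 3)/(u^2 + 11*u + 28)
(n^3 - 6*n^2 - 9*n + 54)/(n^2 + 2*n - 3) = (n^2 - 9*n + 18)/(n - 1)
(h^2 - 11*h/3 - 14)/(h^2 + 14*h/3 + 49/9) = 3*(h - 6)/(3*h + 7)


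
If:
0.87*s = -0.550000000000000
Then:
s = -0.63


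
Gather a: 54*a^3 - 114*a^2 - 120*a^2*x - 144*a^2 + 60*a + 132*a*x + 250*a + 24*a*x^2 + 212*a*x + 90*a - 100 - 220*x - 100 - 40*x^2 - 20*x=54*a^3 + a^2*(-120*x - 258) + a*(24*x^2 + 344*x + 400) - 40*x^2 - 240*x - 200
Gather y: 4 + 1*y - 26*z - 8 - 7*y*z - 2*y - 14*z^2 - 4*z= y*(-7*z - 1) - 14*z^2 - 30*z - 4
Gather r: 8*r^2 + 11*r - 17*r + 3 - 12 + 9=8*r^2 - 6*r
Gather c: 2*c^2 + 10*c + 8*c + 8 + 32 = 2*c^2 + 18*c + 40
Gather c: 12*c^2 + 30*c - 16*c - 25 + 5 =12*c^2 + 14*c - 20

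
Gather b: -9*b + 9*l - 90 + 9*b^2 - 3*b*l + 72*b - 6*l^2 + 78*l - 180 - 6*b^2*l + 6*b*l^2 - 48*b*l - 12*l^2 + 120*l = b^2*(9 - 6*l) + b*(6*l^2 - 51*l + 63) - 18*l^2 + 207*l - 270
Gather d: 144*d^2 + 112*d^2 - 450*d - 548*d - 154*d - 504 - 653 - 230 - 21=256*d^2 - 1152*d - 1408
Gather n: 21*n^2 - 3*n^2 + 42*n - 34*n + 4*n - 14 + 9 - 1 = 18*n^2 + 12*n - 6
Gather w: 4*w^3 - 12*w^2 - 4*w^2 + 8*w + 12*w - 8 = 4*w^3 - 16*w^2 + 20*w - 8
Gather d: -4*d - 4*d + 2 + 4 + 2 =8 - 8*d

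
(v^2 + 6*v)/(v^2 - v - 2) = v*(v + 6)/(v^2 - v - 2)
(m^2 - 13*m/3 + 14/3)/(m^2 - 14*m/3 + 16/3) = (3*m - 7)/(3*m - 8)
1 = 1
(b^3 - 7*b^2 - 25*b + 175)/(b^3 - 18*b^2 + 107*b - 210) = (b + 5)/(b - 6)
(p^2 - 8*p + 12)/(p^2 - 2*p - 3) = (-p^2 + 8*p - 12)/(-p^2 + 2*p + 3)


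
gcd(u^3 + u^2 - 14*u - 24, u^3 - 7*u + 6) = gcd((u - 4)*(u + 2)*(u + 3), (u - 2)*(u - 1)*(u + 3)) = u + 3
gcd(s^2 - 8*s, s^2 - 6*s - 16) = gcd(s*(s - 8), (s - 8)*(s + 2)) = s - 8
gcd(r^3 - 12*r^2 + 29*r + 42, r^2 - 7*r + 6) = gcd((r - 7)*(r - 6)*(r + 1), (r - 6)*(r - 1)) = r - 6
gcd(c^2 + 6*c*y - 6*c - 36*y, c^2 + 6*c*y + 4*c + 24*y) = c + 6*y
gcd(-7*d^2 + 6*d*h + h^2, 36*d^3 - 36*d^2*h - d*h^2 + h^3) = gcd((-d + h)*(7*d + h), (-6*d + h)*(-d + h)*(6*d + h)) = d - h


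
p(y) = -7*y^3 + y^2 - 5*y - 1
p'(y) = -21*y^2 + 2*y - 5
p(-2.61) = 143.32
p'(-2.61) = -153.27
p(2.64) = -136.03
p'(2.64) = -146.08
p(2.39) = -102.80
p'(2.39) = -120.17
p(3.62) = -338.06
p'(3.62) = -272.95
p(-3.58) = 350.90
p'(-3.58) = -281.30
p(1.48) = -28.90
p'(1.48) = -48.04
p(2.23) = -84.80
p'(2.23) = -104.97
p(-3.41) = 305.24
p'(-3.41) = -256.01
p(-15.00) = 23924.00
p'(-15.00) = -4760.00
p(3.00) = -196.00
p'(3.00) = -188.00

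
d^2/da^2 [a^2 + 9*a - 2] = 2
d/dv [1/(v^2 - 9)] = -2*v/(v^2 - 9)^2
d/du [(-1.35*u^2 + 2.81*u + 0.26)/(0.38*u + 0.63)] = (-0.513*u^2 - 1.701*u + 1.6715)/(0.1444*u^2 + 0.4788*u + 0.3969)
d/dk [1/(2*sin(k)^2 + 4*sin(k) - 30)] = -(sin(k) + 1)*cos(k)/(sin(k)^2 + 2*sin(k) - 15)^2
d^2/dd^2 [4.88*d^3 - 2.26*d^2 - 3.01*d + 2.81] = 29.28*d - 4.52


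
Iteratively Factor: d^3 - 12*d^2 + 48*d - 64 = (d - 4)*(d^2 - 8*d + 16) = (d - 4)^2*(d - 4)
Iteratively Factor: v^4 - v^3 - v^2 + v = (v - 1)*(v^3 - v) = v*(v - 1)*(v^2 - 1) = v*(v - 1)*(v + 1)*(v - 1)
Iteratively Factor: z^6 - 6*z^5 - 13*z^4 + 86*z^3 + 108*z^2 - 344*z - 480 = (z - 3)*(z^5 - 3*z^4 - 22*z^3 + 20*z^2 + 168*z + 160) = (z - 4)*(z - 3)*(z^4 + z^3 - 18*z^2 - 52*z - 40) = (z - 4)*(z - 3)*(z + 2)*(z^3 - z^2 - 16*z - 20) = (z - 5)*(z - 4)*(z - 3)*(z + 2)*(z^2 + 4*z + 4) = (z - 5)*(z - 4)*(z - 3)*(z + 2)^2*(z + 2)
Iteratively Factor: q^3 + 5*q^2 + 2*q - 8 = (q + 2)*(q^2 + 3*q - 4) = (q - 1)*(q + 2)*(q + 4)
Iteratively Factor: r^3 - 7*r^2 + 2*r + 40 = (r + 2)*(r^2 - 9*r + 20) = (r - 5)*(r + 2)*(r - 4)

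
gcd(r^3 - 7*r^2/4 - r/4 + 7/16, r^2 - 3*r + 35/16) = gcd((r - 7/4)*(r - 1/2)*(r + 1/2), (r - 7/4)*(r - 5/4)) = r - 7/4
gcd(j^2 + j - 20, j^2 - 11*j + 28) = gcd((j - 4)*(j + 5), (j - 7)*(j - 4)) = j - 4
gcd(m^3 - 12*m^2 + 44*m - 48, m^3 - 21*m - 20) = 1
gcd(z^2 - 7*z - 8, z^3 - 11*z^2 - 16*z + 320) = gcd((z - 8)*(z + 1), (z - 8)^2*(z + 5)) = z - 8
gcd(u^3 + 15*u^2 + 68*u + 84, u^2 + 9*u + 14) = u^2 + 9*u + 14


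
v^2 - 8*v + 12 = (v - 6)*(v - 2)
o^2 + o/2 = o*(o + 1/2)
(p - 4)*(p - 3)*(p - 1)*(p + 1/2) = p^4 - 15*p^3/2 + 15*p^2 - 5*p/2 - 6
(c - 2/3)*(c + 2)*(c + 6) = c^3 + 22*c^2/3 + 20*c/3 - 8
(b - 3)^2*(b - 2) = b^3 - 8*b^2 + 21*b - 18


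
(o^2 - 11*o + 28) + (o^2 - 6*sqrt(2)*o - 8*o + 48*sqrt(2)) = 2*o^2 - 19*o - 6*sqrt(2)*o + 28 + 48*sqrt(2)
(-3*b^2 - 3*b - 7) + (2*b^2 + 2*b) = -b^2 - b - 7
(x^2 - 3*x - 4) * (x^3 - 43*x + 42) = x^5 - 3*x^4 - 47*x^3 + 171*x^2 + 46*x - 168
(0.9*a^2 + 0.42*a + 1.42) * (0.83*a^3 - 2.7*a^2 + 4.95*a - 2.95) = 0.747*a^5 - 2.0814*a^4 + 4.4996*a^3 - 4.41*a^2 + 5.79*a - 4.189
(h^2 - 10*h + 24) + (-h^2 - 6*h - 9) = 15 - 16*h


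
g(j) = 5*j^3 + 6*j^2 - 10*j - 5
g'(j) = 15*j^2 + 12*j - 10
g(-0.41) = -0.24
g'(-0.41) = -12.40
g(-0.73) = 3.55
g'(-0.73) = -10.77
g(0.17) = -6.50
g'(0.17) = -7.53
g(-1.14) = 6.79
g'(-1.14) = -4.19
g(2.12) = 48.41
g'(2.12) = 82.86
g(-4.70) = -344.58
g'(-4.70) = 264.95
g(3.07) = 165.52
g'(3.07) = 168.21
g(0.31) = -7.37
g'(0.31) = -4.84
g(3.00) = 154.00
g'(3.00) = 161.00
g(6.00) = 1231.00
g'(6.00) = 602.00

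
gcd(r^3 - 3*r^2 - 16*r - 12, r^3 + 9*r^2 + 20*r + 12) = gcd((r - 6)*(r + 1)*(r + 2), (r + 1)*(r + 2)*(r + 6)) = r^2 + 3*r + 2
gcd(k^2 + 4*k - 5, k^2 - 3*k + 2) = k - 1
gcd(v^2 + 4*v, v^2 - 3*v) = v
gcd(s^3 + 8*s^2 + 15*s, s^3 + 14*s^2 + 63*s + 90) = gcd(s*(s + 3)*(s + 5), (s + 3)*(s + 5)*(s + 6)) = s^2 + 8*s + 15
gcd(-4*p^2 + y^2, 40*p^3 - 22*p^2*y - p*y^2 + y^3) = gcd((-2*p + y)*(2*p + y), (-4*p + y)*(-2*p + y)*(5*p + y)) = -2*p + y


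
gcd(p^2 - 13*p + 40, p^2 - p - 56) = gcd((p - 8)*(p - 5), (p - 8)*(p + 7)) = p - 8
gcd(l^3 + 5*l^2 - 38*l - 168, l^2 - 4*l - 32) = l + 4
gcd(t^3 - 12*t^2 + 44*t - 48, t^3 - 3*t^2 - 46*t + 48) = 1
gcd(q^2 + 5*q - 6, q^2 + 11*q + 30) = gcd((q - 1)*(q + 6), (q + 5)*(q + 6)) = q + 6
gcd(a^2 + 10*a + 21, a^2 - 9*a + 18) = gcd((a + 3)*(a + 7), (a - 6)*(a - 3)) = 1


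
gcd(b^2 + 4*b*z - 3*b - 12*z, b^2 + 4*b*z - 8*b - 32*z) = b + 4*z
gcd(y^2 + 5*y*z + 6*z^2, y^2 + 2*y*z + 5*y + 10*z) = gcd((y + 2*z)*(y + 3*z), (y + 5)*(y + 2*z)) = y + 2*z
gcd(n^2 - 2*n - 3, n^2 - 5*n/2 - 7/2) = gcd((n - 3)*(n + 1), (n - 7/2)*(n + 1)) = n + 1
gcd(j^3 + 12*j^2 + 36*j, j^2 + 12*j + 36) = j^2 + 12*j + 36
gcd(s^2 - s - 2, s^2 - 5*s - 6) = s + 1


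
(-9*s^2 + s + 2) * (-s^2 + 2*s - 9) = 9*s^4 - 19*s^3 + 81*s^2 - 5*s - 18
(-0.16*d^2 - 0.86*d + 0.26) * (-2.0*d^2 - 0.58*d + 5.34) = 0.32*d^4 + 1.8128*d^3 - 0.8756*d^2 - 4.7432*d + 1.3884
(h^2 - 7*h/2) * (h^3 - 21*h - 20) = h^5 - 7*h^4/2 - 21*h^3 + 107*h^2/2 + 70*h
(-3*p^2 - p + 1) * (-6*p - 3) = 18*p^3 + 15*p^2 - 3*p - 3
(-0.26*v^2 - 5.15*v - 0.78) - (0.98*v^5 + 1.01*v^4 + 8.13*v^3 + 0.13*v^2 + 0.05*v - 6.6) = -0.98*v^5 - 1.01*v^4 - 8.13*v^3 - 0.39*v^2 - 5.2*v + 5.82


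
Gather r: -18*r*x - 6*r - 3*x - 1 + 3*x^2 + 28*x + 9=r*(-18*x - 6) + 3*x^2 + 25*x + 8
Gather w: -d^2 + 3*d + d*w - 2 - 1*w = -d^2 + 3*d + w*(d - 1) - 2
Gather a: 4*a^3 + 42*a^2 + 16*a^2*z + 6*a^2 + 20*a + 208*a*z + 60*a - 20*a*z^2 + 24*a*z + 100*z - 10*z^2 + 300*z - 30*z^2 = 4*a^3 + a^2*(16*z + 48) + a*(-20*z^2 + 232*z + 80) - 40*z^2 + 400*z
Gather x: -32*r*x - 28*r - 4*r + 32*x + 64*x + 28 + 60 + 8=-32*r + x*(96 - 32*r) + 96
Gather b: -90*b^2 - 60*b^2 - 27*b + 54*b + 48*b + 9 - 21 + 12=-150*b^2 + 75*b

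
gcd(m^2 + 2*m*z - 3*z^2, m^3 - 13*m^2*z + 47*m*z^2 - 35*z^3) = -m + z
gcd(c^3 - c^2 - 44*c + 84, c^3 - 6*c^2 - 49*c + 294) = c^2 + c - 42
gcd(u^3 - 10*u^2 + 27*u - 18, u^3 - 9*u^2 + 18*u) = u^2 - 9*u + 18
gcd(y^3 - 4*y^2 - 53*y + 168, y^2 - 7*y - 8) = y - 8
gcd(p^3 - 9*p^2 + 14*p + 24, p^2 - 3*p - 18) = p - 6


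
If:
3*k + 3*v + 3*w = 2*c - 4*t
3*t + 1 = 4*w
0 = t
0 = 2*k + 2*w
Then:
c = 3*v/2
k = -1/4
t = 0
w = 1/4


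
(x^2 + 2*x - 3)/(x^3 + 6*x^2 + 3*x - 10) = (x + 3)/(x^2 + 7*x + 10)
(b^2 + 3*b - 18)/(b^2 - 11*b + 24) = (b + 6)/(b - 8)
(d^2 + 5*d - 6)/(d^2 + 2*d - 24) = (d - 1)/(d - 4)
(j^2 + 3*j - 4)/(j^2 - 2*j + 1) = (j + 4)/(j - 1)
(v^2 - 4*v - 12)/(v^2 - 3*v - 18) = (v + 2)/(v + 3)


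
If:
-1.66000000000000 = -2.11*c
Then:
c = 0.79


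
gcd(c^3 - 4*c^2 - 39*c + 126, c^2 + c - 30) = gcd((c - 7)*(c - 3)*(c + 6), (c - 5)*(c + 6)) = c + 6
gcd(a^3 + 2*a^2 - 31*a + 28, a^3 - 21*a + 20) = a^2 - 5*a + 4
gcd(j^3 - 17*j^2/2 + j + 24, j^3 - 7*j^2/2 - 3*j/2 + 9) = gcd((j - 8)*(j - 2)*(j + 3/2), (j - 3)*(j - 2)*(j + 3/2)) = j^2 - j/2 - 3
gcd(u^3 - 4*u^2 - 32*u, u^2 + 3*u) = u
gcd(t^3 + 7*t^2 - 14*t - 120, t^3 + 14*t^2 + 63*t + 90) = t^2 + 11*t + 30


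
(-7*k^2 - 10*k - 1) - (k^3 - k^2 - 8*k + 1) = -k^3 - 6*k^2 - 2*k - 2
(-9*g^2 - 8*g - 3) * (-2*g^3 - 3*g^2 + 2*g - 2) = 18*g^5 + 43*g^4 + 12*g^3 + 11*g^2 + 10*g + 6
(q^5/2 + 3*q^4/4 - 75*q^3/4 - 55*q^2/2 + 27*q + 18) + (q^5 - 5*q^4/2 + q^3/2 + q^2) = 3*q^5/2 - 7*q^4/4 - 73*q^3/4 - 53*q^2/2 + 27*q + 18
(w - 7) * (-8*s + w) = -8*s*w + 56*s + w^2 - 7*w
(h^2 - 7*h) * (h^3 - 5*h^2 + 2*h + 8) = h^5 - 12*h^4 + 37*h^3 - 6*h^2 - 56*h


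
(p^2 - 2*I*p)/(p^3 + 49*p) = (p - 2*I)/(p^2 + 49)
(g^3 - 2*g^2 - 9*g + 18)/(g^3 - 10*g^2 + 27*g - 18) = (g^2 + g - 6)/(g^2 - 7*g + 6)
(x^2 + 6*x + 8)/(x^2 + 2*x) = (x + 4)/x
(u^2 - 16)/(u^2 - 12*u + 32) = (u + 4)/(u - 8)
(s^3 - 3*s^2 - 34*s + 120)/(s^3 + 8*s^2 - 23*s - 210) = (s - 4)/(s + 7)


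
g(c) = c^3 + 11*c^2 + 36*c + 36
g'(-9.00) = 81.00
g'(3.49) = 149.32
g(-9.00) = -126.00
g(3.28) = 307.71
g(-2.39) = -0.86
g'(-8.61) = 68.98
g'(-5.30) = 3.67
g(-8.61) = -96.78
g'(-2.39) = 0.56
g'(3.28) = 140.44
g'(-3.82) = -4.26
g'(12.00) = 732.00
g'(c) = 3*c^2 + 22*c + 36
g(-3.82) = 3.25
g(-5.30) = 5.31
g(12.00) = 3780.00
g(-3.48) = 1.79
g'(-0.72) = 21.72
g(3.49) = 338.13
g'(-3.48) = -4.23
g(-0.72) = 15.41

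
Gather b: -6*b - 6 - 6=-6*b - 12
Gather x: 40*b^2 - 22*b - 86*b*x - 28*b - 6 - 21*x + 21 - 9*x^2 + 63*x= 40*b^2 - 50*b - 9*x^2 + x*(42 - 86*b) + 15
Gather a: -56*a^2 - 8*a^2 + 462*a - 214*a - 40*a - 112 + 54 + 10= -64*a^2 + 208*a - 48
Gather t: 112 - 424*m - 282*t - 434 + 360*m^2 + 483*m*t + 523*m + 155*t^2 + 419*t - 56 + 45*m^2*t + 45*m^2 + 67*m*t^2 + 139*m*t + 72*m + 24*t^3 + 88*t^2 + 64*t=405*m^2 + 171*m + 24*t^3 + t^2*(67*m + 243) + t*(45*m^2 + 622*m + 201) - 378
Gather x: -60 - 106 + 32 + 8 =-126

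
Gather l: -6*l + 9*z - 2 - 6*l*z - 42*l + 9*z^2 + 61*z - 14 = l*(-6*z - 48) + 9*z^2 + 70*z - 16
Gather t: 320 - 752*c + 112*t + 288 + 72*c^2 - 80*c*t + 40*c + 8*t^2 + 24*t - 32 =72*c^2 - 712*c + 8*t^2 + t*(136 - 80*c) + 576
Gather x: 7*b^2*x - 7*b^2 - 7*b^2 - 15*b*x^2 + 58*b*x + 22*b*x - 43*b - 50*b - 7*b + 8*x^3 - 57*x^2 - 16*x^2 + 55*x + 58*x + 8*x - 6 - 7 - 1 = -14*b^2 - 100*b + 8*x^3 + x^2*(-15*b - 73) + x*(7*b^2 + 80*b + 121) - 14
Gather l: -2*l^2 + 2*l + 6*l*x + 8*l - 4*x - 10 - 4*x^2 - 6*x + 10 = -2*l^2 + l*(6*x + 10) - 4*x^2 - 10*x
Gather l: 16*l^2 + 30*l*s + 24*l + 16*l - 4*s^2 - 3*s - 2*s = 16*l^2 + l*(30*s + 40) - 4*s^2 - 5*s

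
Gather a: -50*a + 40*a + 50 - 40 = 10 - 10*a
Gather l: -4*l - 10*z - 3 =-4*l - 10*z - 3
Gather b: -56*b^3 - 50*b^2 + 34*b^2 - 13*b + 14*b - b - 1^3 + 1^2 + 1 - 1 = -56*b^3 - 16*b^2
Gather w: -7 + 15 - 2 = 6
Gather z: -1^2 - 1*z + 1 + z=0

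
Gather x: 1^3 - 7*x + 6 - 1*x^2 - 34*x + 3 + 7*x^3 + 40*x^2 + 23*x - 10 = 7*x^3 + 39*x^2 - 18*x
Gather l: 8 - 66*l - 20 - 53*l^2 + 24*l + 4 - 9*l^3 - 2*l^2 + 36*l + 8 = -9*l^3 - 55*l^2 - 6*l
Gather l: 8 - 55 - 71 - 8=-126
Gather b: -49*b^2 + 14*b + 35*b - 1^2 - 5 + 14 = -49*b^2 + 49*b + 8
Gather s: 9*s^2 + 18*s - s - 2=9*s^2 + 17*s - 2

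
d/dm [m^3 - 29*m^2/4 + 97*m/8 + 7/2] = 3*m^2 - 29*m/2 + 97/8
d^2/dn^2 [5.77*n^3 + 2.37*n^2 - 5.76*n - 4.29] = 34.62*n + 4.74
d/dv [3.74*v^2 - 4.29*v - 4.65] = 7.48*v - 4.29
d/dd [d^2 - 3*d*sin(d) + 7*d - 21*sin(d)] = -3*d*cos(d) + 2*d - 3*sin(d) - 21*cos(d) + 7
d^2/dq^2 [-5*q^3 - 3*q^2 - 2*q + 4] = -30*q - 6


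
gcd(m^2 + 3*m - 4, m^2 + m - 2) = m - 1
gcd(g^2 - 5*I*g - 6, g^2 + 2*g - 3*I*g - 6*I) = g - 3*I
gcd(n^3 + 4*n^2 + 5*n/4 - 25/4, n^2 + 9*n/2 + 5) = n + 5/2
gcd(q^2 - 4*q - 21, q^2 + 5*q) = 1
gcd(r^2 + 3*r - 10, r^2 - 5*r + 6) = r - 2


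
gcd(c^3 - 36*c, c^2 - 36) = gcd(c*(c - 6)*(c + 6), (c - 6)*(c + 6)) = c^2 - 36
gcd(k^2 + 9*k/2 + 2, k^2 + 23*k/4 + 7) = k + 4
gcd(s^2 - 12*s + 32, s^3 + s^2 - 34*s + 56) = s - 4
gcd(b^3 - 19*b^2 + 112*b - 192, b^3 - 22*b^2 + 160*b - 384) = b^2 - 16*b + 64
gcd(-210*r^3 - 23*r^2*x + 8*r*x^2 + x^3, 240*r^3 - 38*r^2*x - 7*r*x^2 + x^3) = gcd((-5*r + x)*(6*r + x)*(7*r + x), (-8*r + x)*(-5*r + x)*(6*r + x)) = -30*r^2 + r*x + x^2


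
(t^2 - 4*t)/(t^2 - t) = (t - 4)/(t - 1)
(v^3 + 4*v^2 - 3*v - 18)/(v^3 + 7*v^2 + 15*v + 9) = (v - 2)/(v + 1)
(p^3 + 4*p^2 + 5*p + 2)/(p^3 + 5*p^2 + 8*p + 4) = (p + 1)/(p + 2)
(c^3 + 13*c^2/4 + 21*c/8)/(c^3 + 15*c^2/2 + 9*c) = (c + 7/4)/(c + 6)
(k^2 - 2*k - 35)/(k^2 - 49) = (k + 5)/(k + 7)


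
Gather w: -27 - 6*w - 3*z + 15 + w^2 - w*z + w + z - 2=w^2 + w*(-z - 5) - 2*z - 14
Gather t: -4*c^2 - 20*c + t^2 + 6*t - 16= -4*c^2 - 20*c + t^2 + 6*t - 16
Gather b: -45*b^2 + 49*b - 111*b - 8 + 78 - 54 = -45*b^2 - 62*b + 16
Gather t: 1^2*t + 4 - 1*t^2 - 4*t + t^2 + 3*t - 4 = 0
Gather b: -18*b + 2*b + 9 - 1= 8 - 16*b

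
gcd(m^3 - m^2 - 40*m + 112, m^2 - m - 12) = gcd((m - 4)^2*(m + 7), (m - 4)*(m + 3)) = m - 4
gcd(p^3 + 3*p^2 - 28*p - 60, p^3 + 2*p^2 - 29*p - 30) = p^2 + p - 30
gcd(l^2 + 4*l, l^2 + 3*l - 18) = 1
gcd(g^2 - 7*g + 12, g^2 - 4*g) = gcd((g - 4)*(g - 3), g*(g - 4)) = g - 4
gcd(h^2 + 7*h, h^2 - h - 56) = h + 7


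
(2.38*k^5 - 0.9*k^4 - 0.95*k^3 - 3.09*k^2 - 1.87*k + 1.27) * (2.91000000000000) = 6.9258*k^5 - 2.619*k^4 - 2.7645*k^3 - 8.9919*k^2 - 5.4417*k + 3.6957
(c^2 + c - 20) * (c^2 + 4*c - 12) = c^4 + 5*c^3 - 28*c^2 - 92*c + 240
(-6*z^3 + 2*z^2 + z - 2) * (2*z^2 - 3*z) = -12*z^5 + 22*z^4 - 4*z^3 - 7*z^2 + 6*z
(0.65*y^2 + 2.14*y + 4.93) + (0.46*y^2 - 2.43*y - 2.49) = 1.11*y^2 - 0.29*y + 2.44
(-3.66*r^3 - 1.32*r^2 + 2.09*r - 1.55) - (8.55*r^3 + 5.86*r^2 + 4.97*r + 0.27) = -12.21*r^3 - 7.18*r^2 - 2.88*r - 1.82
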